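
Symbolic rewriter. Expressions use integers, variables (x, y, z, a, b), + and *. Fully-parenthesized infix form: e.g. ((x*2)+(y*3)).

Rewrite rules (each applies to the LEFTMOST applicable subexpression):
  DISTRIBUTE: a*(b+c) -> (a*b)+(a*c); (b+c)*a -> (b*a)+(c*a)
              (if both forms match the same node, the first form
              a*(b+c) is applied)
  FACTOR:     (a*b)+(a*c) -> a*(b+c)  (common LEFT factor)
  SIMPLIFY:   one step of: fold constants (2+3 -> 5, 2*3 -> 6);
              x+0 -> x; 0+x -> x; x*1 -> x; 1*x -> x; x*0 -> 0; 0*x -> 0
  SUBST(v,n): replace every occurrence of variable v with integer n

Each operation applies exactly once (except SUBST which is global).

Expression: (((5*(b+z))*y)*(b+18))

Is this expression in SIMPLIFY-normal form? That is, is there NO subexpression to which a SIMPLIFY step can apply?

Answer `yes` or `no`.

Answer: yes

Derivation:
Expression: (((5*(b+z))*y)*(b+18))
Scanning for simplifiable subexpressions (pre-order)...
  at root: (((5*(b+z))*y)*(b+18)) (not simplifiable)
  at L: ((5*(b+z))*y) (not simplifiable)
  at LL: (5*(b+z)) (not simplifiable)
  at LLR: (b+z) (not simplifiable)
  at R: (b+18) (not simplifiable)
Result: no simplifiable subexpression found -> normal form.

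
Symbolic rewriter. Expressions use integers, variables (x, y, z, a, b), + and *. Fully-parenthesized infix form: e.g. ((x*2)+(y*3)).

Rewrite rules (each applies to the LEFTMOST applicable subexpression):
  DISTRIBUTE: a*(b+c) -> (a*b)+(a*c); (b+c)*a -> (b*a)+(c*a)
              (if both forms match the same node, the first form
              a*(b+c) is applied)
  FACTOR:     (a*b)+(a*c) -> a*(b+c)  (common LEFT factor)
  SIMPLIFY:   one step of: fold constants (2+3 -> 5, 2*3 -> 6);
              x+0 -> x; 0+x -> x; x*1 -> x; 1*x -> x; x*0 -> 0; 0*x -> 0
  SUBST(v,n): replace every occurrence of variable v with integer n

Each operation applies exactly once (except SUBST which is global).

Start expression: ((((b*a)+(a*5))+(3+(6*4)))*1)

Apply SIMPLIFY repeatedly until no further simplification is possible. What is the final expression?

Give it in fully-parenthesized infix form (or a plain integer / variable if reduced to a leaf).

Start: ((((b*a)+(a*5))+(3+(6*4)))*1)
Step 1: at root: ((((b*a)+(a*5))+(3+(6*4)))*1) -> (((b*a)+(a*5))+(3+(6*4))); overall: ((((b*a)+(a*5))+(3+(6*4)))*1) -> (((b*a)+(a*5))+(3+(6*4)))
Step 2: at RR: (6*4) -> 24; overall: (((b*a)+(a*5))+(3+(6*4))) -> (((b*a)+(a*5))+(3+24))
Step 3: at R: (3+24) -> 27; overall: (((b*a)+(a*5))+(3+24)) -> (((b*a)+(a*5))+27)
Fixed point: (((b*a)+(a*5))+27)

Answer: (((b*a)+(a*5))+27)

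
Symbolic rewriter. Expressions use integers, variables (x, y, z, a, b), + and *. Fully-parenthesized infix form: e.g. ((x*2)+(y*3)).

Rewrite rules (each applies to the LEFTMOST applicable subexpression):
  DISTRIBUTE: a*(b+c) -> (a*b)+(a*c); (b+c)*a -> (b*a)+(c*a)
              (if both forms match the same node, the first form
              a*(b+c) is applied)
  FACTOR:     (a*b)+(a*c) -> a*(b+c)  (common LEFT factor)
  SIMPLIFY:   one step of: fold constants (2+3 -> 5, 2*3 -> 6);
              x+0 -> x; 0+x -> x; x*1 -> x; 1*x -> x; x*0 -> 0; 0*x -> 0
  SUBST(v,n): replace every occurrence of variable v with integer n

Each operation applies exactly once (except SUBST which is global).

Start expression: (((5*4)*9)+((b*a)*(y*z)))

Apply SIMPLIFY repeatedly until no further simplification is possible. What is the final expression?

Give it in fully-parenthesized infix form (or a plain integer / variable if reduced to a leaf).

Answer: (180+((b*a)*(y*z)))

Derivation:
Start: (((5*4)*9)+((b*a)*(y*z)))
Step 1: at LL: (5*4) -> 20; overall: (((5*4)*9)+((b*a)*(y*z))) -> ((20*9)+((b*a)*(y*z)))
Step 2: at L: (20*9) -> 180; overall: ((20*9)+((b*a)*(y*z))) -> (180+((b*a)*(y*z)))
Fixed point: (180+((b*a)*(y*z)))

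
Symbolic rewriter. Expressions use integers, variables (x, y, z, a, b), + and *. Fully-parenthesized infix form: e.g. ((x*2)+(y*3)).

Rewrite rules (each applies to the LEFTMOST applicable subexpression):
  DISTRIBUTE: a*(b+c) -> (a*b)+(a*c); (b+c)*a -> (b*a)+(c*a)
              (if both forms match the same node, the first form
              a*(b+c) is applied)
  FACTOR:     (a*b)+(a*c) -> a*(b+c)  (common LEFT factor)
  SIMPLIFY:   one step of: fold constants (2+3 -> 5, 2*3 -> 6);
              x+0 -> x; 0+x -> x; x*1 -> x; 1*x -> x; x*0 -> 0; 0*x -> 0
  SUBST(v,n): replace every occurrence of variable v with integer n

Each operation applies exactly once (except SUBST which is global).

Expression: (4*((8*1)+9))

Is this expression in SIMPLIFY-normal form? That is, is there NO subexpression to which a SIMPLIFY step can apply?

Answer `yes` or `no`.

Answer: no

Derivation:
Expression: (4*((8*1)+9))
Scanning for simplifiable subexpressions (pre-order)...
  at root: (4*((8*1)+9)) (not simplifiable)
  at R: ((8*1)+9) (not simplifiable)
  at RL: (8*1) (SIMPLIFIABLE)
Found simplifiable subexpr at path RL: (8*1)
One SIMPLIFY step would give: (4*(8+9))
-> NOT in normal form.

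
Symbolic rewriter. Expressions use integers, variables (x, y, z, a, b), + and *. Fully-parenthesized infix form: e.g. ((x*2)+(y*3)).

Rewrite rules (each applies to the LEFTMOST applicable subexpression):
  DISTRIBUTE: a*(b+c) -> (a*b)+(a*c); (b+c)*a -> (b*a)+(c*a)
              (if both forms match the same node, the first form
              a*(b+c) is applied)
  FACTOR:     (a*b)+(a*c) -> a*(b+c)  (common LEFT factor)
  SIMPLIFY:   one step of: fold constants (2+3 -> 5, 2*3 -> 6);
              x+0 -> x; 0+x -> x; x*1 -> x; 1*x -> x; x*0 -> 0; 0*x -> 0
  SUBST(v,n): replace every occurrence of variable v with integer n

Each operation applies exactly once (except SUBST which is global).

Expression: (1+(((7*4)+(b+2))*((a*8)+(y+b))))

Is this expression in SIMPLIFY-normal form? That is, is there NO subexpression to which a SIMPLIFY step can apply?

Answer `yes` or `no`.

Answer: no

Derivation:
Expression: (1+(((7*4)+(b+2))*((a*8)+(y+b))))
Scanning for simplifiable subexpressions (pre-order)...
  at root: (1+(((7*4)+(b+2))*((a*8)+(y+b)))) (not simplifiable)
  at R: (((7*4)+(b+2))*((a*8)+(y+b))) (not simplifiable)
  at RL: ((7*4)+(b+2)) (not simplifiable)
  at RLL: (7*4) (SIMPLIFIABLE)
  at RLR: (b+2) (not simplifiable)
  at RR: ((a*8)+(y+b)) (not simplifiable)
  at RRL: (a*8) (not simplifiable)
  at RRR: (y+b) (not simplifiable)
Found simplifiable subexpr at path RLL: (7*4)
One SIMPLIFY step would give: (1+((28+(b+2))*((a*8)+(y+b))))
-> NOT in normal form.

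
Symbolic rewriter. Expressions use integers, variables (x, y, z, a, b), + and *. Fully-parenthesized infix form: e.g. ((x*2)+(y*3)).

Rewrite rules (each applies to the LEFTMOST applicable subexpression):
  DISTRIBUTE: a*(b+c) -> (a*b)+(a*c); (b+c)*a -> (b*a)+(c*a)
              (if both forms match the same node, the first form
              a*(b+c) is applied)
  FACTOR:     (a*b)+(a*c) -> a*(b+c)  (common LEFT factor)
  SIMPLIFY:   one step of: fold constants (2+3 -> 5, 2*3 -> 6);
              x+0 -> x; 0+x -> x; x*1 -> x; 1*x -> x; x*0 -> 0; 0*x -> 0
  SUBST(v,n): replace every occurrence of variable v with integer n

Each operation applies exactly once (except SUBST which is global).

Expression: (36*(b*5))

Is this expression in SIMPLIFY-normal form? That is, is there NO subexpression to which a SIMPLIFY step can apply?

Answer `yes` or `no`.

Expression: (36*(b*5))
Scanning for simplifiable subexpressions (pre-order)...
  at root: (36*(b*5)) (not simplifiable)
  at R: (b*5) (not simplifiable)
Result: no simplifiable subexpression found -> normal form.

Answer: yes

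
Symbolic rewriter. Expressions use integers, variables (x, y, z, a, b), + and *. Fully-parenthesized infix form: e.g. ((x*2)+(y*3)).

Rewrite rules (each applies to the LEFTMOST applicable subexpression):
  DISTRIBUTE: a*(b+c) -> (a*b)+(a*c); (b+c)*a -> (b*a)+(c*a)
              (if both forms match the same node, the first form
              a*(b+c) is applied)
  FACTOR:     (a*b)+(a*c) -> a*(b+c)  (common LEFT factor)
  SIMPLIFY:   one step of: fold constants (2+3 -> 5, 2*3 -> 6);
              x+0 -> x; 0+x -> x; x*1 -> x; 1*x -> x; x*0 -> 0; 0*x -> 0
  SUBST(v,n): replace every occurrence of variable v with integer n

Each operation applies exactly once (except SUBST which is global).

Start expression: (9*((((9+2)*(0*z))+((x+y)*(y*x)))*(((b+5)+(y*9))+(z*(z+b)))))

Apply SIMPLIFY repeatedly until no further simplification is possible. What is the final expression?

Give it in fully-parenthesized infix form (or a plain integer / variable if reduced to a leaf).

Start: (9*((((9+2)*(0*z))+((x+y)*(y*x)))*(((b+5)+(y*9))+(z*(z+b)))))
Step 1: at RLLL: (9+2) -> 11; overall: (9*((((9+2)*(0*z))+((x+y)*(y*x)))*(((b+5)+(y*9))+(z*(z+b))))) -> (9*(((11*(0*z))+((x+y)*(y*x)))*(((b+5)+(y*9))+(z*(z+b)))))
Step 2: at RLLR: (0*z) -> 0; overall: (9*(((11*(0*z))+((x+y)*(y*x)))*(((b+5)+(y*9))+(z*(z+b))))) -> (9*(((11*0)+((x+y)*(y*x)))*(((b+5)+(y*9))+(z*(z+b)))))
Step 3: at RLL: (11*0) -> 0; overall: (9*(((11*0)+((x+y)*(y*x)))*(((b+5)+(y*9))+(z*(z+b))))) -> (9*((0+((x+y)*(y*x)))*(((b+5)+(y*9))+(z*(z+b)))))
Step 4: at RL: (0+((x+y)*(y*x))) -> ((x+y)*(y*x)); overall: (9*((0+((x+y)*(y*x)))*(((b+5)+(y*9))+(z*(z+b))))) -> (9*(((x+y)*(y*x))*(((b+5)+(y*9))+(z*(z+b)))))
Fixed point: (9*(((x+y)*(y*x))*(((b+5)+(y*9))+(z*(z+b)))))

Answer: (9*(((x+y)*(y*x))*(((b+5)+(y*9))+(z*(z+b)))))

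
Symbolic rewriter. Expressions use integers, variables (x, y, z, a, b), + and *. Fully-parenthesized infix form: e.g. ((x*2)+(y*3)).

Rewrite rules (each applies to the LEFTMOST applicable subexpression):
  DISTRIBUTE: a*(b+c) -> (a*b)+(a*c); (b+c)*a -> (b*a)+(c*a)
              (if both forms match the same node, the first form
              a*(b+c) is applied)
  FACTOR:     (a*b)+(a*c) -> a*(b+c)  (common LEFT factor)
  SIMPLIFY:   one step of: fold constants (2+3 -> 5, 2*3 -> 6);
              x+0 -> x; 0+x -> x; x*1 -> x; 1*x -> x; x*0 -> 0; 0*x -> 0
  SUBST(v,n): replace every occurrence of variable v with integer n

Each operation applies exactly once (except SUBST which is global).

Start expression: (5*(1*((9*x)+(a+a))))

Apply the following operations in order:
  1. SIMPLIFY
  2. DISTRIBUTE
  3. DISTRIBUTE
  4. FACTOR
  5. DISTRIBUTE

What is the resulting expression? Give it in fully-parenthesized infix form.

Answer: ((5*(9*x))+((5*a)+(5*a)))

Derivation:
Start: (5*(1*((9*x)+(a+a))))
Apply SIMPLIFY at R (target: (1*((9*x)+(a+a)))): (5*(1*((9*x)+(a+a)))) -> (5*((9*x)+(a+a)))
Apply DISTRIBUTE at root (target: (5*((9*x)+(a+a)))): (5*((9*x)+(a+a))) -> ((5*(9*x))+(5*(a+a)))
Apply DISTRIBUTE at R (target: (5*(a+a))): ((5*(9*x))+(5*(a+a))) -> ((5*(9*x))+((5*a)+(5*a)))
Apply FACTOR at R (target: ((5*a)+(5*a))): ((5*(9*x))+((5*a)+(5*a))) -> ((5*(9*x))+(5*(a+a)))
Apply DISTRIBUTE at R (target: (5*(a+a))): ((5*(9*x))+(5*(a+a))) -> ((5*(9*x))+((5*a)+(5*a)))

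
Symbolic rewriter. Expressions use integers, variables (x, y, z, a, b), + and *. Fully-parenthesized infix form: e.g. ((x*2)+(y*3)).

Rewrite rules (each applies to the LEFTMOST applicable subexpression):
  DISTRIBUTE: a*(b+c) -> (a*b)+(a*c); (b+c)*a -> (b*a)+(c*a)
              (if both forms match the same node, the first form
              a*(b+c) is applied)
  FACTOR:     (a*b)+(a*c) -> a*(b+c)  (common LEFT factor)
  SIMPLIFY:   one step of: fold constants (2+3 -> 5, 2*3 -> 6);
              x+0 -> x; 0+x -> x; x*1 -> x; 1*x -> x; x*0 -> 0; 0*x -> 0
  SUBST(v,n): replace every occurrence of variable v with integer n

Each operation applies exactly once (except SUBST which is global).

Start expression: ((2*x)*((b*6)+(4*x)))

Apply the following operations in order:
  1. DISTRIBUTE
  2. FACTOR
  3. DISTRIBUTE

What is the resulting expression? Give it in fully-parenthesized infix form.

Answer: (((2*x)*(b*6))+((2*x)*(4*x)))

Derivation:
Start: ((2*x)*((b*6)+(4*x)))
Apply DISTRIBUTE at root (target: ((2*x)*((b*6)+(4*x)))): ((2*x)*((b*6)+(4*x))) -> (((2*x)*(b*6))+((2*x)*(4*x)))
Apply FACTOR at root (target: (((2*x)*(b*6))+((2*x)*(4*x)))): (((2*x)*(b*6))+((2*x)*(4*x))) -> ((2*x)*((b*6)+(4*x)))
Apply DISTRIBUTE at root (target: ((2*x)*((b*6)+(4*x)))): ((2*x)*((b*6)+(4*x))) -> (((2*x)*(b*6))+((2*x)*(4*x)))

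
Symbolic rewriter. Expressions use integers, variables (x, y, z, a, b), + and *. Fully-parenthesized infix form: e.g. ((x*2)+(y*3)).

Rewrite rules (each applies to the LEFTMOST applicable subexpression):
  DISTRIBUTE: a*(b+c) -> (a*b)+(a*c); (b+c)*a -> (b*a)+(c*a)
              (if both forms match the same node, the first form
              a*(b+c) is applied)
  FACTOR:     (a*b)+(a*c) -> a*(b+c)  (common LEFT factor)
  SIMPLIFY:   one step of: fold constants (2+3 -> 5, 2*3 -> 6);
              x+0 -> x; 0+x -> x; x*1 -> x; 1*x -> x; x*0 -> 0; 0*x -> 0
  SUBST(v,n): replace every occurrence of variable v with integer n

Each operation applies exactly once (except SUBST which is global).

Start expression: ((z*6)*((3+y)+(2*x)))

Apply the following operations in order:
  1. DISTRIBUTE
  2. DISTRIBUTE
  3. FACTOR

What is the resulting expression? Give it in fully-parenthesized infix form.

Start: ((z*6)*((3+y)+(2*x)))
Apply DISTRIBUTE at root (target: ((z*6)*((3+y)+(2*x)))): ((z*6)*((3+y)+(2*x))) -> (((z*6)*(3+y))+((z*6)*(2*x)))
Apply DISTRIBUTE at L (target: ((z*6)*(3+y))): (((z*6)*(3+y))+((z*6)*(2*x))) -> ((((z*6)*3)+((z*6)*y))+((z*6)*(2*x)))
Apply FACTOR at L (target: (((z*6)*3)+((z*6)*y))): ((((z*6)*3)+((z*6)*y))+((z*6)*(2*x))) -> (((z*6)*(3+y))+((z*6)*(2*x)))

Answer: (((z*6)*(3+y))+((z*6)*(2*x)))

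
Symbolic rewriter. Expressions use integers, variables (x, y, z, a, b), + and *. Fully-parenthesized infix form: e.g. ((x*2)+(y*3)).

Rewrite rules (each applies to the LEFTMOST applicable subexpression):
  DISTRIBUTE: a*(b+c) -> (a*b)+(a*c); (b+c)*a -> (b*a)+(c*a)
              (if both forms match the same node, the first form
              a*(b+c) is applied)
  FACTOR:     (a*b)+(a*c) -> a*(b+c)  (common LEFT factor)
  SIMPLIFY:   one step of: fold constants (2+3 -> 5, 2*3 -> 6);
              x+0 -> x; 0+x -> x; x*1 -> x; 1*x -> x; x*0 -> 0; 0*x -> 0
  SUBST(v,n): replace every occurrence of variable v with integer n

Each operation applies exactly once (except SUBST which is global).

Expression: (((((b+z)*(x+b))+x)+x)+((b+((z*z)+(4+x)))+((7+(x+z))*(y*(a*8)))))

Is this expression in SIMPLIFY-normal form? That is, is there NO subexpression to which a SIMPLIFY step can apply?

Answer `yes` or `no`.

Expression: (((((b+z)*(x+b))+x)+x)+((b+((z*z)+(4+x)))+((7+(x+z))*(y*(a*8)))))
Scanning for simplifiable subexpressions (pre-order)...
  at root: (((((b+z)*(x+b))+x)+x)+((b+((z*z)+(4+x)))+((7+(x+z))*(y*(a*8))))) (not simplifiable)
  at L: ((((b+z)*(x+b))+x)+x) (not simplifiable)
  at LL: (((b+z)*(x+b))+x) (not simplifiable)
  at LLL: ((b+z)*(x+b)) (not simplifiable)
  at LLLL: (b+z) (not simplifiable)
  at LLLR: (x+b) (not simplifiable)
  at R: ((b+((z*z)+(4+x)))+((7+(x+z))*(y*(a*8)))) (not simplifiable)
  at RL: (b+((z*z)+(4+x))) (not simplifiable)
  at RLR: ((z*z)+(4+x)) (not simplifiable)
  at RLRL: (z*z) (not simplifiable)
  at RLRR: (4+x) (not simplifiable)
  at RR: ((7+(x+z))*(y*(a*8))) (not simplifiable)
  at RRL: (7+(x+z)) (not simplifiable)
  at RRLR: (x+z) (not simplifiable)
  at RRR: (y*(a*8)) (not simplifiable)
  at RRRR: (a*8) (not simplifiable)
Result: no simplifiable subexpression found -> normal form.

Answer: yes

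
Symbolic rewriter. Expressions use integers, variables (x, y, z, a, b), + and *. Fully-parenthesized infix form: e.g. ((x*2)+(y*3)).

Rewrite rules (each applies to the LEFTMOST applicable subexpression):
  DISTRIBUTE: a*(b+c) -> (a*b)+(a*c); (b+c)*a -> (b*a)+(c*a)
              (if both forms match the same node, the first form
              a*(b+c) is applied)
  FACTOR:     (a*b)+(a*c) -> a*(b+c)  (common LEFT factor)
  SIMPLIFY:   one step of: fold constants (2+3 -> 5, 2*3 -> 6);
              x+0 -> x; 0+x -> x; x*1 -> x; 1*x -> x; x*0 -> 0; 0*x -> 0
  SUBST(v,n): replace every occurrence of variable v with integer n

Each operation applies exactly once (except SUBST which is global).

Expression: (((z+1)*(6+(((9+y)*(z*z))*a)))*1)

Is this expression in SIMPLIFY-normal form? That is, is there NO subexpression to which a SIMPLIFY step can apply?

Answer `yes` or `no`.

Answer: no

Derivation:
Expression: (((z+1)*(6+(((9+y)*(z*z))*a)))*1)
Scanning for simplifiable subexpressions (pre-order)...
  at root: (((z+1)*(6+(((9+y)*(z*z))*a)))*1) (SIMPLIFIABLE)
  at L: ((z+1)*(6+(((9+y)*(z*z))*a))) (not simplifiable)
  at LL: (z+1) (not simplifiable)
  at LR: (6+(((9+y)*(z*z))*a)) (not simplifiable)
  at LRR: (((9+y)*(z*z))*a) (not simplifiable)
  at LRRL: ((9+y)*(z*z)) (not simplifiable)
  at LRRLL: (9+y) (not simplifiable)
  at LRRLR: (z*z) (not simplifiable)
Found simplifiable subexpr at path root: (((z+1)*(6+(((9+y)*(z*z))*a)))*1)
One SIMPLIFY step would give: ((z+1)*(6+(((9+y)*(z*z))*a)))
-> NOT in normal form.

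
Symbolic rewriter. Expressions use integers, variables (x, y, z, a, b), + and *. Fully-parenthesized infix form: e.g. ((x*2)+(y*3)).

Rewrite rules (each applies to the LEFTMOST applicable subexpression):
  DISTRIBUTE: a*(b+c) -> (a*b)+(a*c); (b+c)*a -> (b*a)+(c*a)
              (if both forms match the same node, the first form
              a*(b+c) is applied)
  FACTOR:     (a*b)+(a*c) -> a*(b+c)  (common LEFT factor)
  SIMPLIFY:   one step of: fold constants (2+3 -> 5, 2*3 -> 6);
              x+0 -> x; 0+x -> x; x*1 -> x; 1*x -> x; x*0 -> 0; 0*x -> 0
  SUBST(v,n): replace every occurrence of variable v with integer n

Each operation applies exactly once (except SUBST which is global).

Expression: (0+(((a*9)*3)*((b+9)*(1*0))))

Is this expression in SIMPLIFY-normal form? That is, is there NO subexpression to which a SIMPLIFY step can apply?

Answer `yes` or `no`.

Expression: (0+(((a*9)*3)*((b+9)*(1*0))))
Scanning for simplifiable subexpressions (pre-order)...
  at root: (0+(((a*9)*3)*((b+9)*(1*0)))) (SIMPLIFIABLE)
  at R: (((a*9)*3)*((b+9)*(1*0))) (not simplifiable)
  at RL: ((a*9)*3) (not simplifiable)
  at RLL: (a*9) (not simplifiable)
  at RR: ((b+9)*(1*0)) (not simplifiable)
  at RRL: (b+9) (not simplifiable)
  at RRR: (1*0) (SIMPLIFIABLE)
Found simplifiable subexpr at path root: (0+(((a*9)*3)*((b+9)*(1*0))))
One SIMPLIFY step would give: (((a*9)*3)*((b+9)*(1*0)))
-> NOT in normal form.

Answer: no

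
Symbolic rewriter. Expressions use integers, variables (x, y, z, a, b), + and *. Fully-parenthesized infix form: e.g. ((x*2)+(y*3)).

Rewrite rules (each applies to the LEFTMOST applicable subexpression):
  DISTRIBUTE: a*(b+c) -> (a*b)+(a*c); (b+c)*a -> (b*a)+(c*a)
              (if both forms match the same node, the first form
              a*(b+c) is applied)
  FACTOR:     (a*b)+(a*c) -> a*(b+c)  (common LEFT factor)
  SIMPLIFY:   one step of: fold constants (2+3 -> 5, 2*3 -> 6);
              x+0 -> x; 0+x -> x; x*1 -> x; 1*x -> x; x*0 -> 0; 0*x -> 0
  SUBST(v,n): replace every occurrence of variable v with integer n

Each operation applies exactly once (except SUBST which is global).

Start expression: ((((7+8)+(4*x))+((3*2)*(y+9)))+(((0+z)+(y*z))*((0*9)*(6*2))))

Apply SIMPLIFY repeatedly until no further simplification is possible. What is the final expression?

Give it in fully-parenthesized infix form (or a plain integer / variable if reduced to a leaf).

Answer: ((15+(4*x))+(6*(y+9)))

Derivation:
Start: ((((7+8)+(4*x))+((3*2)*(y+9)))+(((0+z)+(y*z))*((0*9)*(6*2))))
Step 1: at LLL: (7+8) -> 15; overall: ((((7+8)+(4*x))+((3*2)*(y+9)))+(((0+z)+(y*z))*((0*9)*(6*2)))) -> (((15+(4*x))+((3*2)*(y+9)))+(((0+z)+(y*z))*((0*9)*(6*2))))
Step 2: at LRL: (3*2) -> 6; overall: (((15+(4*x))+((3*2)*(y+9)))+(((0+z)+(y*z))*((0*9)*(6*2)))) -> (((15+(4*x))+(6*(y+9)))+(((0+z)+(y*z))*((0*9)*(6*2))))
Step 3: at RLL: (0+z) -> z; overall: (((15+(4*x))+(6*(y+9)))+(((0+z)+(y*z))*((0*9)*(6*2)))) -> (((15+(4*x))+(6*(y+9)))+((z+(y*z))*((0*9)*(6*2))))
Step 4: at RRL: (0*9) -> 0; overall: (((15+(4*x))+(6*(y+9)))+((z+(y*z))*((0*9)*(6*2)))) -> (((15+(4*x))+(6*(y+9)))+((z+(y*z))*(0*(6*2))))
Step 5: at RR: (0*(6*2)) -> 0; overall: (((15+(4*x))+(6*(y+9)))+((z+(y*z))*(0*(6*2)))) -> (((15+(4*x))+(6*(y+9)))+((z+(y*z))*0))
Step 6: at R: ((z+(y*z))*0) -> 0; overall: (((15+(4*x))+(6*(y+9)))+((z+(y*z))*0)) -> (((15+(4*x))+(6*(y+9)))+0)
Step 7: at root: (((15+(4*x))+(6*(y+9)))+0) -> ((15+(4*x))+(6*(y+9))); overall: (((15+(4*x))+(6*(y+9)))+0) -> ((15+(4*x))+(6*(y+9)))
Fixed point: ((15+(4*x))+(6*(y+9)))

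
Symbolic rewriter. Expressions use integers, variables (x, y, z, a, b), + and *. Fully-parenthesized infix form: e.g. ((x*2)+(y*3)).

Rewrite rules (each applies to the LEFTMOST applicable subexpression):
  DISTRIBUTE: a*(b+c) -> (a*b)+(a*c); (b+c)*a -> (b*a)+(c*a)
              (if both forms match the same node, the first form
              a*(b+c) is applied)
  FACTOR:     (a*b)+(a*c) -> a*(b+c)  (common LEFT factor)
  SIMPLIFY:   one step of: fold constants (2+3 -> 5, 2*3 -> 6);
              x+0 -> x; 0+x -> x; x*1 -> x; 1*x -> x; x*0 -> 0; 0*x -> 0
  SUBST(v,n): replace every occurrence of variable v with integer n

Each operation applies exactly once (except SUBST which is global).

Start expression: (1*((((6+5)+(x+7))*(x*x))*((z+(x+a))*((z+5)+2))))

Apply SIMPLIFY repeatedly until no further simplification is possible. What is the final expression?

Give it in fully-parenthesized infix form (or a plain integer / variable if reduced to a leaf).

Start: (1*((((6+5)+(x+7))*(x*x))*((z+(x+a))*((z+5)+2))))
Step 1: at root: (1*((((6+5)+(x+7))*(x*x))*((z+(x+a))*((z+5)+2)))) -> ((((6+5)+(x+7))*(x*x))*((z+(x+a))*((z+5)+2))); overall: (1*((((6+5)+(x+7))*(x*x))*((z+(x+a))*((z+5)+2)))) -> ((((6+5)+(x+7))*(x*x))*((z+(x+a))*((z+5)+2)))
Step 2: at LLL: (6+5) -> 11; overall: ((((6+5)+(x+7))*(x*x))*((z+(x+a))*((z+5)+2))) -> (((11+(x+7))*(x*x))*((z+(x+a))*((z+5)+2)))
Fixed point: (((11+(x+7))*(x*x))*((z+(x+a))*((z+5)+2)))

Answer: (((11+(x+7))*(x*x))*((z+(x+a))*((z+5)+2)))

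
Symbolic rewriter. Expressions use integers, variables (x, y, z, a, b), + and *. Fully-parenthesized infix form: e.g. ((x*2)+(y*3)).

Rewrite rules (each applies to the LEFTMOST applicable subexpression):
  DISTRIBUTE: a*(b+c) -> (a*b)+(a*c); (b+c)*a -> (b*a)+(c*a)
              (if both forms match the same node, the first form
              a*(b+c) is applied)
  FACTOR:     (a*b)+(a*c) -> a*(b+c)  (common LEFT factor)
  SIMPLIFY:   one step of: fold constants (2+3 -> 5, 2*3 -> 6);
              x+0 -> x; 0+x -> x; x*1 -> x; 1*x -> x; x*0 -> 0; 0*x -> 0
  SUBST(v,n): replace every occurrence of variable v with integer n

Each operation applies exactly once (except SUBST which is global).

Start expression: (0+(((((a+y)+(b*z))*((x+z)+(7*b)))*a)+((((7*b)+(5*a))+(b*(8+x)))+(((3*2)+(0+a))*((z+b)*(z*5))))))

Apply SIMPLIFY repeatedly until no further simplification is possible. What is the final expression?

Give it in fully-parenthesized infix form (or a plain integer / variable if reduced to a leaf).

Answer: (((((a+y)+(b*z))*((x+z)+(7*b)))*a)+((((7*b)+(5*a))+(b*(8+x)))+((6+a)*((z+b)*(z*5)))))

Derivation:
Start: (0+(((((a+y)+(b*z))*((x+z)+(7*b)))*a)+((((7*b)+(5*a))+(b*(8+x)))+(((3*2)+(0+a))*((z+b)*(z*5))))))
Step 1: at root: (0+(((((a+y)+(b*z))*((x+z)+(7*b)))*a)+((((7*b)+(5*a))+(b*(8+x)))+(((3*2)+(0+a))*((z+b)*(z*5)))))) -> (((((a+y)+(b*z))*((x+z)+(7*b)))*a)+((((7*b)+(5*a))+(b*(8+x)))+(((3*2)+(0+a))*((z+b)*(z*5))))); overall: (0+(((((a+y)+(b*z))*((x+z)+(7*b)))*a)+((((7*b)+(5*a))+(b*(8+x)))+(((3*2)+(0+a))*((z+b)*(z*5)))))) -> (((((a+y)+(b*z))*((x+z)+(7*b)))*a)+((((7*b)+(5*a))+(b*(8+x)))+(((3*2)+(0+a))*((z+b)*(z*5)))))
Step 2: at RRLL: (3*2) -> 6; overall: (((((a+y)+(b*z))*((x+z)+(7*b)))*a)+((((7*b)+(5*a))+(b*(8+x)))+(((3*2)+(0+a))*((z+b)*(z*5))))) -> (((((a+y)+(b*z))*((x+z)+(7*b)))*a)+((((7*b)+(5*a))+(b*(8+x)))+((6+(0+a))*((z+b)*(z*5)))))
Step 3: at RRLR: (0+a) -> a; overall: (((((a+y)+(b*z))*((x+z)+(7*b)))*a)+((((7*b)+(5*a))+(b*(8+x)))+((6+(0+a))*((z+b)*(z*5))))) -> (((((a+y)+(b*z))*((x+z)+(7*b)))*a)+((((7*b)+(5*a))+(b*(8+x)))+((6+a)*((z+b)*(z*5)))))
Fixed point: (((((a+y)+(b*z))*((x+z)+(7*b)))*a)+((((7*b)+(5*a))+(b*(8+x)))+((6+a)*((z+b)*(z*5)))))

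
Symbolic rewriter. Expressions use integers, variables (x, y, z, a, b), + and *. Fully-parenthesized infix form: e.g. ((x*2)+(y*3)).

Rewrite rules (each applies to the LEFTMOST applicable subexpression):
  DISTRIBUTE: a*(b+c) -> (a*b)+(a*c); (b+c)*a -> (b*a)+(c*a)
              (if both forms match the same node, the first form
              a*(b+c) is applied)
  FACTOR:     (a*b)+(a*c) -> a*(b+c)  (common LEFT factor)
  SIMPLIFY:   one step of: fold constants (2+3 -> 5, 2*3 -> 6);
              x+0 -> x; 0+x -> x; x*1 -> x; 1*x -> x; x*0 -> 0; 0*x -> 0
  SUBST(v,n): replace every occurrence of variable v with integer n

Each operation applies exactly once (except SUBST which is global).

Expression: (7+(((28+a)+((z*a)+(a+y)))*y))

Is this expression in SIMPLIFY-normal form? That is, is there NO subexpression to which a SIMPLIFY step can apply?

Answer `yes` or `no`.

Answer: yes

Derivation:
Expression: (7+(((28+a)+((z*a)+(a+y)))*y))
Scanning for simplifiable subexpressions (pre-order)...
  at root: (7+(((28+a)+((z*a)+(a+y)))*y)) (not simplifiable)
  at R: (((28+a)+((z*a)+(a+y)))*y) (not simplifiable)
  at RL: ((28+a)+((z*a)+(a+y))) (not simplifiable)
  at RLL: (28+a) (not simplifiable)
  at RLR: ((z*a)+(a+y)) (not simplifiable)
  at RLRL: (z*a) (not simplifiable)
  at RLRR: (a+y) (not simplifiable)
Result: no simplifiable subexpression found -> normal form.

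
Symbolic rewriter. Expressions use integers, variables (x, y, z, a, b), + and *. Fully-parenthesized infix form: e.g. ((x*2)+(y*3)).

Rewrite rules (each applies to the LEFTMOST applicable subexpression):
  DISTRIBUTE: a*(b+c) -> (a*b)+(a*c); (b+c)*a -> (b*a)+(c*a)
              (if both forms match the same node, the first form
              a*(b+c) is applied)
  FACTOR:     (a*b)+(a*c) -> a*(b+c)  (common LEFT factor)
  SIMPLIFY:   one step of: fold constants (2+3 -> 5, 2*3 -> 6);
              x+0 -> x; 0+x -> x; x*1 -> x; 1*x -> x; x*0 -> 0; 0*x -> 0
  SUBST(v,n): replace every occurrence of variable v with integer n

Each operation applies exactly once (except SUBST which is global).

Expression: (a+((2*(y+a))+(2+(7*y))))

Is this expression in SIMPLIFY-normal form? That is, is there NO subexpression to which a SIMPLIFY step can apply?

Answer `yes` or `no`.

Expression: (a+((2*(y+a))+(2+(7*y))))
Scanning for simplifiable subexpressions (pre-order)...
  at root: (a+((2*(y+a))+(2+(7*y)))) (not simplifiable)
  at R: ((2*(y+a))+(2+(7*y))) (not simplifiable)
  at RL: (2*(y+a)) (not simplifiable)
  at RLR: (y+a) (not simplifiable)
  at RR: (2+(7*y)) (not simplifiable)
  at RRR: (7*y) (not simplifiable)
Result: no simplifiable subexpression found -> normal form.

Answer: yes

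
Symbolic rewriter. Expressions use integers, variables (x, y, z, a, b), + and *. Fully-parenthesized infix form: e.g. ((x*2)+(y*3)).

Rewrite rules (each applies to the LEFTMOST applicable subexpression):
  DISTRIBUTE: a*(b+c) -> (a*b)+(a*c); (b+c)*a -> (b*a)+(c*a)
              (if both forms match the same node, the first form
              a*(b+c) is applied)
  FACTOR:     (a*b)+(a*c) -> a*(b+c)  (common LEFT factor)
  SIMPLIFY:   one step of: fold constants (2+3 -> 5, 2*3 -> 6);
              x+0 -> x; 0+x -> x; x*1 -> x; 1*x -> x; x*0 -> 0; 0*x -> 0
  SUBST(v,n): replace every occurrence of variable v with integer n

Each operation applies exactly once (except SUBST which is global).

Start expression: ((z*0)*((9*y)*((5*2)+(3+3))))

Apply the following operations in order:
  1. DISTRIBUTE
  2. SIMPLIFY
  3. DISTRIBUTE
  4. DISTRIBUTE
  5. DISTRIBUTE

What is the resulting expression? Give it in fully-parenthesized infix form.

Answer: ((0*((9*y)*(5*2)))+((0*((9*y)*3))+(0*((9*y)*3))))

Derivation:
Start: ((z*0)*((9*y)*((5*2)+(3+3))))
Apply DISTRIBUTE at R (target: ((9*y)*((5*2)+(3+3)))): ((z*0)*((9*y)*((5*2)+(3+3)))) -> ((z*0)*(((9*y)*(5*2))+((9*y)*(3+3))))
Apply SIMPLIFY at L (target: (z*0)): ((z*0)*(((9*y)*(5*2))+((9*y)*(3+3)))) -> (0*(((9*y)*(5*2))+((9*y)*(3+3))))
Apply DISTRIBUTE at root (target: (0*(((9*y)*(5*2))+((9*y)*(3+3))))): (0*(((9*y)*(5*2))+((9*y)*(3+3)))) -> ((0*((9*y)*(5*2)))+(0*((9*y)*(3+3))))
Apply DISTRIBUTE at RR (target: ((9*y)*(3+3))): ((0*((9*y)*(5*2)))+(0*((9*y)*(3+3)))) -> ((0*((9*y)*(5*2)))+(0*(((9*y)*3)+((9*y)*3))))
Apply DISTRIBUTE at R (target: (0*(((9*y)*3)+((9*y)*3)))): ((0*((9*y)*(5*2)))+(0*(((9*y)*3)+((9*y)*3)))) -> ((0*((9*y)*(5*2)))+((0*((9*y)*3))+(0*((9*y)*3))))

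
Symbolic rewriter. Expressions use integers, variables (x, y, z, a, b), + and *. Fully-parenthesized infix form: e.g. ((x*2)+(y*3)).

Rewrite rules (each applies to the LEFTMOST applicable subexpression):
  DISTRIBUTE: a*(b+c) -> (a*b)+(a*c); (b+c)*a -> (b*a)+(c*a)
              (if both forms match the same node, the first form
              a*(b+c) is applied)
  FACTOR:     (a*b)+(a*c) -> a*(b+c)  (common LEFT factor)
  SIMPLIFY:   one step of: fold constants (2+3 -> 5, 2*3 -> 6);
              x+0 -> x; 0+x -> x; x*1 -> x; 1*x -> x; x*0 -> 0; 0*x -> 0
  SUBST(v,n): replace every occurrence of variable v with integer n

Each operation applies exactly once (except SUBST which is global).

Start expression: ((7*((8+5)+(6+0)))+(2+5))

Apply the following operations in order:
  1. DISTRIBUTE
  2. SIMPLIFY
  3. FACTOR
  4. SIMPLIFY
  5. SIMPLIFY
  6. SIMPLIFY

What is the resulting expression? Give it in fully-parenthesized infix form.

Start: ((7*((8+5)+(6+0)))+(2+5))
Apply DISTRIBUTE at L (target: (7*((8+5)+(6+0)))): ((7*((8+5)+(6+0)))+(2+5)) -> (((7*(8+5))+(7*(6+0)))+(2+5))
Apply SIMPLIFY at LLR (target: (8+5)): (((7*(8+5))+(7*(6+0)))+(2+5)) -> (((7*13)+(7*(6+0)))+(2+5))
Apply FACTOR at L (target: ((7*13)+(7*(6+0)))): (((7*13)+(7*(6+0)))+(2+5)) -> ((7*(13+(6+0)))+(2+5))
Apply SIMPLIFY at LRR (target: (6+0)): ((7*(13+(6+0)))+(2+5)) -> ((7*(13+6))+(2+5))
Apply SIMPLIFY at LR (target: (13+6)): ((7*(13+6))+(2+5)) -> ((7*19)+(2+5))
Apply SIMPLIFY at L (target: (7*19)): ((7*19)+(2+5)) -> (133+(2+5))

Answer: (133+(2+5))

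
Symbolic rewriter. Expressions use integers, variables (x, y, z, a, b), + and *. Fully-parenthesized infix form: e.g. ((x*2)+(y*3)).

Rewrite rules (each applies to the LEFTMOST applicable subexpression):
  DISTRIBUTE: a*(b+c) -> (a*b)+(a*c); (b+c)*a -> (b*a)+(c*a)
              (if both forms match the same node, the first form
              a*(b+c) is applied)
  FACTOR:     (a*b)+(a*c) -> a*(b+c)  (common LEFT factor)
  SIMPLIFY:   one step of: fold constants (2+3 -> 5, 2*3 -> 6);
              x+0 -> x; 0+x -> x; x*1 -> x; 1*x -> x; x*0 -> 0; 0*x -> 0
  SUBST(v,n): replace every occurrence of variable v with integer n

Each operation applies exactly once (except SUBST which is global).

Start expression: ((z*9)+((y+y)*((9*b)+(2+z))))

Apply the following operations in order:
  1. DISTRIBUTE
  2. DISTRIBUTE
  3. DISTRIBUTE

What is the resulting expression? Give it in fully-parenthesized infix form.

Answer: ((z*9)+(((y*(9*b))+(y*(9*b)))+(((y+y)*2)+((y+y)*z))))

Derivation:
Start: ((z*9)+((y+y)*((9*b)+(2+z))))
Apply DISTRIBUTE at R (target: ((y+y)*((9*b)+(2+z)))): ((z*9)+((y+y)*((9*b)+(2+z)))) -> ((z*9)+(((y+y)*(9*b))+((y+y)*(2+z))))
Apply DISTRIBUTE at RL (target: ((y+y)*(9*b))): ((z*9)+(((y+y)*(9*b))+((y+y)*(2+z)))) -> ((z*9)+(((y*(9*b))+(y*(9*b)))+((y+y)*(2+z))))
Apply DISTRIBUTE at RR (target: ((y+y)*(2+z))): ((z*9)+(((y*(9*b))+(y*(9*b)))+((y+y)*(2+z)))) -> ((z*9)+(((y*(9*b))+(y*(9*b)))+(((y+y)*2)+((y+y)*z))))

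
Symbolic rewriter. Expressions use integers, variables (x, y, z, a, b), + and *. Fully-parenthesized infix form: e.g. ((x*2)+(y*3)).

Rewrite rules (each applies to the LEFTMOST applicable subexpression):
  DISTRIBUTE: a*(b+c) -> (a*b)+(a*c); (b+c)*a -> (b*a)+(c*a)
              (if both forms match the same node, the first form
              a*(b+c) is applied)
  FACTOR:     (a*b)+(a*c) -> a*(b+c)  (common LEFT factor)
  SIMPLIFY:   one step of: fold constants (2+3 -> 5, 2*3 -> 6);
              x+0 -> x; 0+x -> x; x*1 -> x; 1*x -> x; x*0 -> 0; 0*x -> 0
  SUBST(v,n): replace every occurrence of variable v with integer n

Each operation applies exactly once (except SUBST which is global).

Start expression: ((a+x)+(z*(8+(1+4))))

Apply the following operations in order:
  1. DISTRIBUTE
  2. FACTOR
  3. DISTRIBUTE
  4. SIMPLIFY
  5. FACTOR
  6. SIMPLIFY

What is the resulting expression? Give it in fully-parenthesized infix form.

Answer: ((a+x)+(z*13))

Derivation:
Start: ((a+x)+(z*(8+(1+4))))
Apply DISTRIBUTE at R (target: (z*(8+(1+4)))): ((a+x)+(z*(8+(1+4)))) -> ((a+x)+((z*8)+(z*(1+4))))
Apply FACTOR at R (target: ((z*8)+(z*(1+4)))): ((a+x)+((z*8)+(z*(1+4)))) -> ((a+x)+(z*(8+(1+4))))
Apply DISTRIBUTE at R (target: (z*(8+(1+4)))): ((a+x)+(z*(8+(1+4)))) -> ((a+x)+((z*8)+(z*(1+4))))
Apply SIMPLIFY at RRR (target: (1+4)): ((a+x)+((z*8)+(z*(1+4)))) -> ((a+x)+((z*8)+(z*5)))
Apply FACTOR at R (target: ((z*8)+(z*5))): ((a+x)+((z*8)+(z*5))) -> ((a+x)+(z*(8+5)))
Apply SIMPLIFY at RR (target: (8+5)): ((a+x)+(z*(8+5))) -> ((a+x)+(z*13))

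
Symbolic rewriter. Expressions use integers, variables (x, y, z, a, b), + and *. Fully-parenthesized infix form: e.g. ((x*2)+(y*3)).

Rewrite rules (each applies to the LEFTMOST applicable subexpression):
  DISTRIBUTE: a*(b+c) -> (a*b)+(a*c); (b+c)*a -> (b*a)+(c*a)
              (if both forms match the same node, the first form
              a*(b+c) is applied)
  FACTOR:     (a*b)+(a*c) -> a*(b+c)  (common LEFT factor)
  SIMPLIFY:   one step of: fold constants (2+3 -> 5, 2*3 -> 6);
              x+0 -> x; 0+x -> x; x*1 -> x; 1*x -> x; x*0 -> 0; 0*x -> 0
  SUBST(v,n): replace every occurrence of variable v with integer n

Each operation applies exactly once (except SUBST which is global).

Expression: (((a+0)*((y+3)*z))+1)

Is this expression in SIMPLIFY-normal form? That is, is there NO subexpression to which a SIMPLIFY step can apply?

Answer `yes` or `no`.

Answer: no

Derivation:
Expression: (((a+0)*((y+3)*z))+1)
Scanning for simplifiable subexpressions (pre-order)...
  at root: (((a+0)*((y+3)*z))+1) (not simplifiable)
  at L: ((a+0)*((y+3)*z)) (not simplifiable)
  at LL: (a+0) (SIMPLIFIABLE)
  at LR: ((y+3)*z) (not simplifiable)
  at LRL: (y+3) (not simplifiable)
Found simplifiable subexpr at path LL: (a+0)
One SIMPLIFY step would give: ((a*((y+3)*z))+1)
-> NOT in normal form.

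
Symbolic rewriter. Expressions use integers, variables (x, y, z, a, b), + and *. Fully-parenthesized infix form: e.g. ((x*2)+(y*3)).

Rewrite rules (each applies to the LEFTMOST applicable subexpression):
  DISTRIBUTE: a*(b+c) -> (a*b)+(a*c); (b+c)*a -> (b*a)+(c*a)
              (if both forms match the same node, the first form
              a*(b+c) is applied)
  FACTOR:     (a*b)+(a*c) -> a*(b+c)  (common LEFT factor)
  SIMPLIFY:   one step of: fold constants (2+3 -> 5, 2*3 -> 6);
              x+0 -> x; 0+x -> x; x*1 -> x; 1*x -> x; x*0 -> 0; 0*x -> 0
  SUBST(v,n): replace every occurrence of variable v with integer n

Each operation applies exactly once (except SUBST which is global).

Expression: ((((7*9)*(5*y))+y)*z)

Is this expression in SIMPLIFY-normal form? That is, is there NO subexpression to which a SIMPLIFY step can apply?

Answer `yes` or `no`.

Expression: ((((7*9)*(5*y))+y)*z)
Scanning for simplifiable subexpressions (pre-order)...
  at root: ((((7*9)*(5*y))+y)*z) (not simplifiable)
  at L: (((7*9)*(5*y))+y) (not simplifiable)
  at LL: ((7*9)*(5*y)) (not simplifiable)
  at LLL: (7*9) (SIMPLIFIABLE)
  at LLR: (5*y) (not simplifiable)
Found simplifiable subexpr at path LLL: (7*9)
One SIMPLIFY step would give: (((63*(5*y))+y)*z)
-> NOT in normal form.

Answer: no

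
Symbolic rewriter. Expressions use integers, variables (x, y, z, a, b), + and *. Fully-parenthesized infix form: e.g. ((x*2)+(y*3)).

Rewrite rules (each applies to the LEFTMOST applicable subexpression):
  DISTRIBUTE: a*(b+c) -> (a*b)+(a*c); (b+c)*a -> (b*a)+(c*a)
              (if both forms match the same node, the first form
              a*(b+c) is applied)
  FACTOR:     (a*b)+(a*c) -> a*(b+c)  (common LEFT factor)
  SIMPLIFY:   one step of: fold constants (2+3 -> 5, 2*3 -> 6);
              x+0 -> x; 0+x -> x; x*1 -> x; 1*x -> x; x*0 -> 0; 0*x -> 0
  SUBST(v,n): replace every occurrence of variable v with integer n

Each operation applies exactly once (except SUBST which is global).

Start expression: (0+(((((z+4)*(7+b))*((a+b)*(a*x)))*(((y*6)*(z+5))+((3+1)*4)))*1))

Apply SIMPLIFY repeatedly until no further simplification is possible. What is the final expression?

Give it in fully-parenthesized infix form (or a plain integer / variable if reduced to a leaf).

Answer: ((((z+4)*(7+b))*((a+b)*(a*x)))*(((y*6)*(z+5))+16))

Derivation:
Start: (0+(((((z+4)*(7+b))*((a+b)*(a*x)))*(((y*6)*(z+5))+((3+1)*4)))*1))
Step 1: at root: (0+(((((z+4)*(7+b))*((a+b)*(a*x)))*(((y*6)*(z+5))+((3+1)*4)))*1)) -> (((((z+4)*(7+b))*((a+b)*(a*x)))*(((y*6)*(z+5))+((3+1)*4)))*1); overall: (0+(((((z+4)*(7+b))*((a+b)*(a*x)))*(((y*6)*(z+5))+((3+1)*4)))*1)) -> (((((z+4)*(7+b))*((a+b)*(a*x)))*(((y*6)*(z+5))+((3+1)*4)))*1)
Step 2: at root: (((((z+4)*(7+b))*((a+b)*(a*x)))*(((y*6)*(z+5))+((3+1)*4)))*1) -> ((((z+4)*(7+b))*((a+b)*(a*x)))*(((y*6)*(z+5))+((3+1)*4))); overall: (((((z+4)*(7+b))*((a+b)*(a*x)))*(((y*6)*(z+5))+((3+1)*4)))*1) -> ((((z+4)*(7+b))*((a+b)*(a*x)))*(((y*6)*(z+5))+((3+1)*4)))
Step 3: at RRL: (3+1) -> 4; overall: ((((z+4)*(7+b))*((a+b)*(a*x)))*(((y*6)*(z+5))+((3+1)*4))) -> ((((z+4)*(7+b))*((a+b)*(a*x)))*(((y*6)*(z+5))+(4*4)))
Step 4: at RR: (4*4) -> 16; overall: ((((z+4)*(7+b))*((a+b)*(a*x)))*(((y*6)*(z+5))+(4*4))) -> ((((z+4)*(7+b))*((a+b)*(a*x)))*(((y*6)*(z+5))+16))
Fixed point: ((((z+4)*(7+b))*((a+b)*(a*x)))*(((y*6)*(z+5))+16))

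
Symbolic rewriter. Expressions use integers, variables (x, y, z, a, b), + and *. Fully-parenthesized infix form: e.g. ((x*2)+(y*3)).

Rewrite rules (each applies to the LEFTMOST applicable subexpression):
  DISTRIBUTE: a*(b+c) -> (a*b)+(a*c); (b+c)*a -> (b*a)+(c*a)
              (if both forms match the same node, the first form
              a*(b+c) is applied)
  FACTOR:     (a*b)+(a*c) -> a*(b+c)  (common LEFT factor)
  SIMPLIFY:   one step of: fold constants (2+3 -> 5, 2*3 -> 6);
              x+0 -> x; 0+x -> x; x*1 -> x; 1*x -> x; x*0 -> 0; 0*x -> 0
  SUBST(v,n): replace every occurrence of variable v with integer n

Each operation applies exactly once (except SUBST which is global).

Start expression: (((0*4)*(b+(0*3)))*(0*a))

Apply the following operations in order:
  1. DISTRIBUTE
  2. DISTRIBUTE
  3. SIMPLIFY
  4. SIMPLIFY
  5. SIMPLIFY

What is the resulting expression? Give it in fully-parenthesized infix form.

Answer: (0+(((0*4)*(0*3))*(0*a)))

Derivation:
Start: (((0*4)*(b+(0*3)))*(0*a))
Apply DISTRIBUTE at L (target: ((0*4)*(b+(0*3)))): (((0*4)*(b+(0*3)))*(0*a)) -> ((((0*4)*b)+((0*4)*(0*3)))*(0*a))
Apply DISTRIBUTE at root (target: ((((0*4)*b)+((0*4)*(0*3)))*(0*a))): ((((0*4)*b)+((0*4)*(0*3)))*(0*a)) -> ((((0*4)*b)*(0*a))+(((0*4)*(0*3))*(0*a)))
Apply SIMPLIFY at LLL (target: (0*4)): ((((0*4)*b)*(0*a))+(((0*4)*(0*3))*(0*a))) -> (((0*b)*(0*a))+(((0*4)*(0*3))*(0*a)))
Apply SIMPLIFY at LL (target: (0*b)): (((0*b)*(0*a))+(((0*4)*(0*3))*(0*a))) -> ((0*(0*a))+(((0*4)*(0*3))*(0*a)))
Apply SIMPLIFY at L (target: (0*(0*a))): ((0*(0*a))+(((0*4)*(0*3))*(0*a))) -> (0+(((0*4)*(0*3))*(0*a)))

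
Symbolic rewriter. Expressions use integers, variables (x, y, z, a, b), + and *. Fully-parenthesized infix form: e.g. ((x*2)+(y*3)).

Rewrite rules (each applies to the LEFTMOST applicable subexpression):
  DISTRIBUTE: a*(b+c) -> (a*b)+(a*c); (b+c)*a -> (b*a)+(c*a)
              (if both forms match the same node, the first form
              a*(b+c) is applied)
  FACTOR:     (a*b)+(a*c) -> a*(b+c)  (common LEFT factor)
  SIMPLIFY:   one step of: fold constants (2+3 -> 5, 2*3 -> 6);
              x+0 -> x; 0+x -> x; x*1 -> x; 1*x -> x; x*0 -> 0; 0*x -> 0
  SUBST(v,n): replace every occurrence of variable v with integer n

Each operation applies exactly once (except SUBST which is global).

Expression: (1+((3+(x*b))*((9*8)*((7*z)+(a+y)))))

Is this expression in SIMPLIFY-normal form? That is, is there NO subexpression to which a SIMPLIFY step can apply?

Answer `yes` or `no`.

Expression: (1+((3+(x*b))*((9*8)*((7*z)+(a+y)))))
Scanning for simplifiable subexpressions (pre-order)...
  at root: (1+((3+(x*b))*((9*8)*((7*z)+(a+y))))) (not simplifiable)
  at R: ((3+(x*b))*((9*8)*((7*z)+(a+y)))) (not simplifiable)
  at RL: (3+(x*b)) (not simplifiable)
  at RLR: (x*b) (not simplifiable)
  at RR: ((9*8)*((7*z)+(a+y))) (not simplifiable)
  at RRL: (9*8) (SIMPLIFIABLE)
  at RRR: ((7*z)+(a+y)) (not simplifiable)
  at RRRL: (7*z) (not simplifiable)
  at RRRR: (a+y) (not simplifiable)
Found simplifiable subexpr at path RRL: (9*8)
One SIMPLIFY step would give: (1+((3+(x*b))*(72*((7*z)+(a+y)))))
-> NOT in normal form.

Answer: no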